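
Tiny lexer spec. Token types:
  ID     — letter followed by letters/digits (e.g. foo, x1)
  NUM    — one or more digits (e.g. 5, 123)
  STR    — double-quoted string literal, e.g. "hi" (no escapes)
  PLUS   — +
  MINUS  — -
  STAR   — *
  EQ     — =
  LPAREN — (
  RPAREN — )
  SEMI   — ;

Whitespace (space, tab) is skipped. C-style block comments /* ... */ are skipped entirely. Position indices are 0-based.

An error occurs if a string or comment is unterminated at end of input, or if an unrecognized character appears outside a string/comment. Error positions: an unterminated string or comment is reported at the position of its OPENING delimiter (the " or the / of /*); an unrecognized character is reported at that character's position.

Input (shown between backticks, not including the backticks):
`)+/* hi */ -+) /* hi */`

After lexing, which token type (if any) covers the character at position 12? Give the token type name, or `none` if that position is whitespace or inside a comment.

pos=0: emit RPAREN ')'
pos=1: emit PLUS '+'
pos=2: enter COMMENT mode (saw '/*')
exit COMMENT mode (now at pos=10)
pos=11: emit MINUS '-'
pos=12: emit PLUS '+'
pos=13: emit RPAREN ')'
pos=15: enter COMMENT mode (saw '/*')
exit COMMENT mode (now at pos=23)
DONE. 5 tokens: [RPAREN, PLUS, MINUS, PLUS, RPAREN]
Position 12: char is '+' -> PLUS

Answer: PLUS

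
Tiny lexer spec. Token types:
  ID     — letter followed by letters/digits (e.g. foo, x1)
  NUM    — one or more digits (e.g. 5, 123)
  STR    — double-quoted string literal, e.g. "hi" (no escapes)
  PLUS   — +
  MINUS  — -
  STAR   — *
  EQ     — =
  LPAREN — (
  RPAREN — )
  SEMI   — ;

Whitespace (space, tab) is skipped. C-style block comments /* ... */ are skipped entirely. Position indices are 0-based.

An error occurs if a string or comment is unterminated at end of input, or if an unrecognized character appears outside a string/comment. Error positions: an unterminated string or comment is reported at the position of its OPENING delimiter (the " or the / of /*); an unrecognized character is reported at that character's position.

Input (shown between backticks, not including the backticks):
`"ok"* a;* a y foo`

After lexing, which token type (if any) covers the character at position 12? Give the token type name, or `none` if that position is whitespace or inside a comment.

Answer: ID

Derivation:
pos=0: enter STRING mode
pos=0: emit STR "ok" (now at pos=4)
pos=4: emit STAR '*'
pos=6: emit ID 'a' (now at pos=7)
pos=7: emit SEMI ';'
pos=8: emit STAR '*'
pos=10: emit ID 'a' (now at pos=11)
pos=12: emit ID 'y' (now at pos=13)
pos=14: emit ID 'foo' (now at pos=17)
DONE. 8 tokens: [STR, STAR, ID, SEMI, STAR, ID, ID, ID]
Position 12: char is 'y' -> ID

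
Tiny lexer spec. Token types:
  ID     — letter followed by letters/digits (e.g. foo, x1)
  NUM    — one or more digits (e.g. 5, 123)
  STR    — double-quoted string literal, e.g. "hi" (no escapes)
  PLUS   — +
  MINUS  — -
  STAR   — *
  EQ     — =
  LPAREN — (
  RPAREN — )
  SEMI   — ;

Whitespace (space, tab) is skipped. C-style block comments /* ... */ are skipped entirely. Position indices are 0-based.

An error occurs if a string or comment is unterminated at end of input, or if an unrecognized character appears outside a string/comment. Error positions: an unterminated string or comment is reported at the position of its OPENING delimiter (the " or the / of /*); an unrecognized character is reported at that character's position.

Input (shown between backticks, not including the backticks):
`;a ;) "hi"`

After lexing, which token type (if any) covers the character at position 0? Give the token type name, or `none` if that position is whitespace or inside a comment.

pos=0: emit SEMI ';'
pos=1: emit ID 'a' (now at pos=2)
pos=3: emit SEMI ';'
pos=4: emit RPAREN ')'
pos=6: enter STRING mode
pos=6: emit STR "hi" (now at pos=10)
DONE. 5 tokens: [SEMI, ID, SEMI, RPAREN, STR]
Position 0: char is ';' -> SEMI

Answer: SEMI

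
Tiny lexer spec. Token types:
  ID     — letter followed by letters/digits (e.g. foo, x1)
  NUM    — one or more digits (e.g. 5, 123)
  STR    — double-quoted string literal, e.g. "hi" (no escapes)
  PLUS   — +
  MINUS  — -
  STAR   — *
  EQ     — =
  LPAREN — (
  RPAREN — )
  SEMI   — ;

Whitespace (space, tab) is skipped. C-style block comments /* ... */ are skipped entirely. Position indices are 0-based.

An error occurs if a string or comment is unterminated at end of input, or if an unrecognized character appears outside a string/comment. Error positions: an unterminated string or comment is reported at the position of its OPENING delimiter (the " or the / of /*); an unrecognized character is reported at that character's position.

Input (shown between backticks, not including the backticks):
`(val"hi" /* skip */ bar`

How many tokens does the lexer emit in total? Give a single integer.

pos=0: emit LPAREN '('
pos=1: emit ID 'val' (now at pos=4)
pos=4: enter STRING mode
pos=4: emit STR "hi" (now at pos=8)
pos=9: enter COMMENT mode (saw '/*')
exit COMMENT mode (now at pos=19)
pos=20: emit ID 'bar' (now at pos=23)
DONE. 4 tokens: [LPAREN, ID, STR, ID]

Answer: 4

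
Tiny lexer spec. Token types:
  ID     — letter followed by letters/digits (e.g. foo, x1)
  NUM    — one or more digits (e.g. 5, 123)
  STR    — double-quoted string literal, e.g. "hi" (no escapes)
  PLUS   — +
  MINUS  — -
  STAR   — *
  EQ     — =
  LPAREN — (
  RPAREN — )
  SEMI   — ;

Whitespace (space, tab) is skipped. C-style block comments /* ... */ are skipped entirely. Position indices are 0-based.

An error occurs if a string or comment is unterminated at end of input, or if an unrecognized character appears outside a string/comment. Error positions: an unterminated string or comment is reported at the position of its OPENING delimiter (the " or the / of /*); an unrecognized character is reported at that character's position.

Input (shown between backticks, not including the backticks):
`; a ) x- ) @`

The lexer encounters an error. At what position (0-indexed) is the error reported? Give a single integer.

pos=0: emit SEMI ';'
pos=2: emit ID 'a' (now at pos=3)
pos=4: emit RPAREN ')'
pos=6: emit ID 'x' (now at pos=7)
pos=7: emit MINUS '-'
pos=9: emit RPAREN ')'
pos=11: ERROR — unrecognized char '@'

Answer: 11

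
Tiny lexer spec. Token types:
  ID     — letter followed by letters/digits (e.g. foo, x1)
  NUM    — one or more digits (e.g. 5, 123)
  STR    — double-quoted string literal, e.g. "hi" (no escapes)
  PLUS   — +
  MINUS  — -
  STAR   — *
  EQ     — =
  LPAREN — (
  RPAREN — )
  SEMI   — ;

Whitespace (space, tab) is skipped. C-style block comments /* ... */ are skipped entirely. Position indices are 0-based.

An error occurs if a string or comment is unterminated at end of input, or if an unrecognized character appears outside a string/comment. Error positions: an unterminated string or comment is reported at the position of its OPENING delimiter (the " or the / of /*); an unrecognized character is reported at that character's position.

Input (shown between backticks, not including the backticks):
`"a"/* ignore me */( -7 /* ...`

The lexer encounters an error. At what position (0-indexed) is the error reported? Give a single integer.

Answer: 23

Derivation:
pos=0: enter STRING mode
pos=0: emit STR "a" (now at pos=3)
pos=3: enter COMMENT mode (saw '/*')
exit COMMENT mode (now at pos=18)
pos=18: emit LPAREN '('
pos=20: emit MINUS '-'
pos=21: emit NUM '7' (now at pos=22)
pos=23: enter COMMENT mode (saw '/*')
pos=23: ERROR — unterminated comment (reached EOF)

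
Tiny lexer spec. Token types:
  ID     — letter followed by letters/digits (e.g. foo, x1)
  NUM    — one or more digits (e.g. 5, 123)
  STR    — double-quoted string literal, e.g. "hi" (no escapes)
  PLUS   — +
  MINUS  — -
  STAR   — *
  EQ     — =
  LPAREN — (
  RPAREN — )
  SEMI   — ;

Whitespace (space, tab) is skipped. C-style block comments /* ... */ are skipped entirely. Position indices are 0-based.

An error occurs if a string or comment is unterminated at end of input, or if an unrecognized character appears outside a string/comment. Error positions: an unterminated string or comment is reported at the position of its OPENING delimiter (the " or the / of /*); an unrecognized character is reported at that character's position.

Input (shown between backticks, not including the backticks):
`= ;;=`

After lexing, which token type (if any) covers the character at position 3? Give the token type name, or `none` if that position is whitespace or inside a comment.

pos=0: emit EQ '='
pos=2: emit SEMI ';'
pos=3: emit SEMI ';'
pos=4: emit EQ '='
DONE. 4 tokens: [EQ, SEMI, SEMI, EQ]
Position 3: char is ';' -> SEMI

Answer: SEMI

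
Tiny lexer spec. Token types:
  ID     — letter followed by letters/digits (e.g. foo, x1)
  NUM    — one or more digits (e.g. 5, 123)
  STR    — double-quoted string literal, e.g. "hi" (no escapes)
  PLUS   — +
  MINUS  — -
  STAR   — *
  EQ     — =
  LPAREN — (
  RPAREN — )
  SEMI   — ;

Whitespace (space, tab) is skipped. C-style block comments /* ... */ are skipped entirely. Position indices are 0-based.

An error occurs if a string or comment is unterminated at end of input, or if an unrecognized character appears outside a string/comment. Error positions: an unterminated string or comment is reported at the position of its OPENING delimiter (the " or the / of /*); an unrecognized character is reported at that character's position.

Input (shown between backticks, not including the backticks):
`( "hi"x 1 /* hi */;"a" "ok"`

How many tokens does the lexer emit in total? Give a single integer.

pos=0: emit LPAREN '('
pos=2: enter STRING mode
pos=2: emit STR "hi" (now at pos=6)
pos=6: emit ID 'x' (now at pos=7)
pos=8: emit NUM '1' (now at pos=9)
pos=10: enter COMMENT mode (saw '/*')
exit COMMENT mode (now at pos=18)
pos=18: emit SEMI ';'
pos=19: enter STRING mode
pos=19: emit STR "a" (now at pos=22)
pos=23: enter STRING mode
pos=23: emit STR "ok" (now at pos=27)
DONE. 7 tokens: [LPAREN, STR, ID, NUM, SEMI, STR, STR]

Answer: 7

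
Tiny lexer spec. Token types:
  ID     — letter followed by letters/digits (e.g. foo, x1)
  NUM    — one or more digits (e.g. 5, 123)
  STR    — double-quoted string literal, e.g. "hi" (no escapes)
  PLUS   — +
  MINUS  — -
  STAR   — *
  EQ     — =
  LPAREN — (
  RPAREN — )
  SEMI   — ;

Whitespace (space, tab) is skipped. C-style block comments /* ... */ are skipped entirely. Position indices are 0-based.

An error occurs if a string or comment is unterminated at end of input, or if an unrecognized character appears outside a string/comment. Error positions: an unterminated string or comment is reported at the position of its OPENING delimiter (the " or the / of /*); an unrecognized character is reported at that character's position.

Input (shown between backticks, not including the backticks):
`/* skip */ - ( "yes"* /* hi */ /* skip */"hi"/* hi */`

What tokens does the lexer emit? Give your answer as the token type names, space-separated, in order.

pos=0: enter COMMENT mode (saw '/*')
exit COMMENT mode (now at pos=10)
pos=11: emit MINUS '-'
pos=13: emit LPAREN '('
pos=15: enter STRING mode
pos=15: emit STR "yes" (now at pos=20)
pos=20: emit STAR '*'
pos=22: enter COMMENT mode (saw '/*')
exit COMMENT mode (now at pos=30)
pos=31: enter COMMENT mode (saw '/*')
exit COMMENT mode (now at pos=41)
pos=41: enter STRING mode
pos=41: emit STR "hi" (now at pos=45)
pos=45: enter COMMENT mode (saw '/*')
exit COMMENT mode (now at pos=53)
DONE. 5 tokens: [MINUS, LPAREN, STR, STAR, STR]

Answer: MINUS LPAREN STR STAR STR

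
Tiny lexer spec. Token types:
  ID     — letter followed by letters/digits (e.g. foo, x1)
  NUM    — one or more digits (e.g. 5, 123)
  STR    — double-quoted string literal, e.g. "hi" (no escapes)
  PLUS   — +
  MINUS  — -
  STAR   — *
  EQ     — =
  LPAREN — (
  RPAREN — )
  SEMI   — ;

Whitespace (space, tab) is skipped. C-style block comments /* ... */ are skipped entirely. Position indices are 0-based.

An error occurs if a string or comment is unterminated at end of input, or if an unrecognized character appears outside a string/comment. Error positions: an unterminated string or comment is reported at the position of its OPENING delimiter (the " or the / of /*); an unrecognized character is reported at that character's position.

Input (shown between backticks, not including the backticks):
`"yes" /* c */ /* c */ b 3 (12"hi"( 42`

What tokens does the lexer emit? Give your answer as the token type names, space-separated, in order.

Answer: STR ID NUM LPAREN NUM STR LPAREN NUM

Derivation:
pos=0: enter STRING mode
pos=0: emit STR "yes" (now at pos=5)
pos=6: enter COMMENT mode (saw '/*')
exit COMMENT mode (now at pos=13)
pos=14: enter COMMENT mode (saw '/*')
exit COMMENT mode (now at pos=21)
pos=22: emit ID 'b' (now at pos=23)
pos=24: emit NUM '3' (now at pos=25)
pos=26: emit LPAREN '('
pos=27: emit NUM '12' (now at pos=29)
pos=29: enter STRING mode
pos=29: emit STR "hi" (now at pos=33)
pos=33: emit LPAREN '('
pos=35: emit NUM '42' (now at pos=37)
DONE. 8 tokens: [STR, ID, NUM, LPAREN, NUM, STR, LPAREN, NUM]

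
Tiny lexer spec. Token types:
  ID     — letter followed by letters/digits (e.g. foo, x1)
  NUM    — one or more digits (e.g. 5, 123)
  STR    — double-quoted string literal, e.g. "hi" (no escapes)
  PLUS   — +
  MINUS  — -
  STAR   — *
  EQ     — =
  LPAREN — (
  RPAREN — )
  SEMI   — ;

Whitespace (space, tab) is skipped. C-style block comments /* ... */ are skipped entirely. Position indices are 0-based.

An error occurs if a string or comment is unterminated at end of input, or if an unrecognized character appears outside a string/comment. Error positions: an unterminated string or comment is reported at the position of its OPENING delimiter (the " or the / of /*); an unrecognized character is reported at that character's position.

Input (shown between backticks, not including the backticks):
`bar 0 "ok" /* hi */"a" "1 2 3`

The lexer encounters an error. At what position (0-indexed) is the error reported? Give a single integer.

Answer: 23

Derivation:
pos=0: emit ID 'bar' (now at pos=3)
pos=4: emit NUM '0' (now at pos=5)
pos=6: enter STRING mode
pos=6: emit STR "ok" (now at pos=10)
pos=11: enter COMMENT mode (saw '/*')
exit COMMENT mode (now at pos=19)
pos=19: enter STRING mode
pos=19: emit STR "a" (now at pos=22)
pos=23: enter STRING mode
pos=23: ERROR — unterminated string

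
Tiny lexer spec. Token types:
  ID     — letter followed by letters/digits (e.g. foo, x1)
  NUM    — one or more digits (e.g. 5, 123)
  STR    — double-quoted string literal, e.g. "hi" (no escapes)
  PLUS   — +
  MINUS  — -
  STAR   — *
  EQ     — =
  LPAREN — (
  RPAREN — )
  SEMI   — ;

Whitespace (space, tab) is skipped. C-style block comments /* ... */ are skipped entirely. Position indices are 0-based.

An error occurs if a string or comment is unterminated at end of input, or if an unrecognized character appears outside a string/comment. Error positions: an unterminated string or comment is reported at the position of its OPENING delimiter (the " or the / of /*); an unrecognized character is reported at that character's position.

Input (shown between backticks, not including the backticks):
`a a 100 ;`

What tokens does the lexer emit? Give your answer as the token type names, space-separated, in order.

Answer: ID ID NUM SEMI

Derivation:
pos=0: emit ID 'a' (now at pos=1)
pos=2: emit ID 'a' (now at pos=3)
pos=4: emit NUM '100' (now at pos=7)
pos=8: emit SEMI ';'
DONE. 4 tokens: [ID, ID, NUM, SEMI]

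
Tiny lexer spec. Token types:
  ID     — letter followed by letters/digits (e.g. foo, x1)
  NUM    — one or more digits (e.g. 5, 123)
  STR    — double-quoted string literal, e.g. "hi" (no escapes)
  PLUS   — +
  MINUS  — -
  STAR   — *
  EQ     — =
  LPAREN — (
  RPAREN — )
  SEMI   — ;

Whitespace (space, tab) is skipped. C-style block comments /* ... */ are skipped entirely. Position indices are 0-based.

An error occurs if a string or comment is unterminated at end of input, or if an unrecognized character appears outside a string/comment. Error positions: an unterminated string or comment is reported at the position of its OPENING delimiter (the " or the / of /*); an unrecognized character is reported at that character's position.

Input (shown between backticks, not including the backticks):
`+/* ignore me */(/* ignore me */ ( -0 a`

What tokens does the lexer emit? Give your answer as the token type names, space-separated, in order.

Answer: PLUS LPAREN LPAREN MINUS NUM ID

Derivation:
pos=0: emit PLUS '+'
pos=1: enter COMMENT mode (saw '/*')
exit COMMENT mode (now at pos=16)
pos=16: emit LPAREN '('
pos=17: enter COMMENT mode (saw '/*')
exit COMMENT mode (now at pos=32)
pos=33: emit LPAREN '('
pos=35: emit MINUS '-'
pos=36: emit NUM '0' (now at pos=37)
pos=38: emit ID 'a' (now at pos=39)
DONE. 6 tokens: [PLUS, LPAREN, LPAREN, MINUS, NUM, ID]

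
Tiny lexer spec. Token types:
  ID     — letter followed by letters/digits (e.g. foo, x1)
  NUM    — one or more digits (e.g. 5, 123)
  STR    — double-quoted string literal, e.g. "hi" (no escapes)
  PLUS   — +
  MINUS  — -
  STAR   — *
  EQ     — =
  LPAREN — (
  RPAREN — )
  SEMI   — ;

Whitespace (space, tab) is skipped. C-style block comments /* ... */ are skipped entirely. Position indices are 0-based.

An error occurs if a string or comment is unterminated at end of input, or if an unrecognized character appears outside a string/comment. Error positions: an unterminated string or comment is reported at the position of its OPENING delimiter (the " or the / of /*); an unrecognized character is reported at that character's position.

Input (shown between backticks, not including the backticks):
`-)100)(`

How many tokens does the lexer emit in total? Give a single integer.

pos=0: emit MINUS '-'
pos=1: emit RPAREN ')'
pos=2: emit NUM '100' (now at pos=5)
pos=5: emit RPAREN ')'
pos=6: emit LPAREN '('
DONE. 5 tokens: [MINUS, RPAREN, NUM, RPAREN, LPAREN]

Answer: 5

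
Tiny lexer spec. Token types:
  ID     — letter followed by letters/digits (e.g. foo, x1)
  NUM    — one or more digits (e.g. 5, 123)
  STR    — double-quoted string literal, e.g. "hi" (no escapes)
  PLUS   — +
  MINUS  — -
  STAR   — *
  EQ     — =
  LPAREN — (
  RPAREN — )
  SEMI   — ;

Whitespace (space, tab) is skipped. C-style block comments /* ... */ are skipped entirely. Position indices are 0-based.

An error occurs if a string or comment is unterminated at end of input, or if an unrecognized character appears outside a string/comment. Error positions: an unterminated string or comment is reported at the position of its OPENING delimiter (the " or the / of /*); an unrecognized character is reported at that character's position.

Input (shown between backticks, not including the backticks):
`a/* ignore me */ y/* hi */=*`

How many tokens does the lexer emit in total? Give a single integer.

Answer: 4

Derivation:
pos=0: emit ID 'a' (now at pos=1)
pos=1: enter COMMENT mode (saw '/*')
exit COMMENT mode (now at pos=16)
pos=17: emit ID 'y' (now at pos=18)
pos=18: enter COMMENT mode (saw '/*')
exit COMMENT mode (now at pos=26)
pos=26: emit EQ '='
pos=27: emit STAR '*'
DONE. 4 tokens: [ID, ID, EQ, STAR]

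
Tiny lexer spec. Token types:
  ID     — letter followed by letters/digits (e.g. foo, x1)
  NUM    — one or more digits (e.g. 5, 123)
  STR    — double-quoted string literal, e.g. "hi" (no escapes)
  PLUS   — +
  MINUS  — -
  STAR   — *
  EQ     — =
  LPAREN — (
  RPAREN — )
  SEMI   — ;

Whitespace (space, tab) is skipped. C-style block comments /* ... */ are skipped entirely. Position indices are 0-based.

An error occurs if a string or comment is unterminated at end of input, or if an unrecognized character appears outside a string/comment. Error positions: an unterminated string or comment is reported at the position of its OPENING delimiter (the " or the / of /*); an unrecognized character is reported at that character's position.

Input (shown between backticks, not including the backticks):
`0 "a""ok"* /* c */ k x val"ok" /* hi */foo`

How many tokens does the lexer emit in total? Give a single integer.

pos=0: emit NUM '0' (now at pos=1)
pos=2: enter STRING mode
pos=2: emit STR "a" (now at pos=5)
pos=5: enter STRING mode
pos=5: emit STR "ok" (now at pos=9)
pos=9: emit STAR '*'
pos=11: enter COMMENT mode (saw '/*')
exit COMMENT mode (now at pos=18)
pos=19: emit ID 'k' (now at pos=20)
pos=21: emit ID 'x' (now at pos=22)
pos=23: emit ID 'val' (now at pos=26)
pos=26: enter STRING mode
pos=26: emit STR "ok" (now at pos=30)
pos=31: enter COMMENT mode (saw '/*')
exit COMMENT mode (now at pos=39)
pos=39: emit ID 'foo' (now at pos=42)
DONE. 9 tokens: [NUM, STR, STR, STAR, ID, ID, ID, STR, ID]

Answer: 9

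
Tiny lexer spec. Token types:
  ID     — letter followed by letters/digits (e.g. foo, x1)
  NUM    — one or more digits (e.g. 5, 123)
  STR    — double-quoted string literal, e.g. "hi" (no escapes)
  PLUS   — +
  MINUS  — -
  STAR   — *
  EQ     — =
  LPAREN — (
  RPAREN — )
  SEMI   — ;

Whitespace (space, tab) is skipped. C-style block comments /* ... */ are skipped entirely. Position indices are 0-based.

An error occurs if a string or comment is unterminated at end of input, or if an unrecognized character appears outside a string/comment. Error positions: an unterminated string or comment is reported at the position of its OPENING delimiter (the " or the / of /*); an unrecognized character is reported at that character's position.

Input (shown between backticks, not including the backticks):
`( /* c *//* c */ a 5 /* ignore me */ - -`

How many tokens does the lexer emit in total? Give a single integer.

pos=0: emit LPAREN '('
pos=2: enter COMMENT mode (saw '/*')
exit COMMENT mode (now at pos=9)
pos=9: enter COMMENT mode (saw '/*')
exit COMMENT mode (now at pos=16)
pos=17: emit ID 'a' (now at pos=18)
pos=19: emit NUM '5' (now at pos=20)
pos=21: enter COMMENT mode (saw '/*')
exit COMMENT mode (now at pos=36)
pos=37: emit MINUS '-'
pos=39: emit MINUS '-'
DONE. 5 tokens: [LPAREN, ID, NUM, MINUS, MINUS]

Answer: 5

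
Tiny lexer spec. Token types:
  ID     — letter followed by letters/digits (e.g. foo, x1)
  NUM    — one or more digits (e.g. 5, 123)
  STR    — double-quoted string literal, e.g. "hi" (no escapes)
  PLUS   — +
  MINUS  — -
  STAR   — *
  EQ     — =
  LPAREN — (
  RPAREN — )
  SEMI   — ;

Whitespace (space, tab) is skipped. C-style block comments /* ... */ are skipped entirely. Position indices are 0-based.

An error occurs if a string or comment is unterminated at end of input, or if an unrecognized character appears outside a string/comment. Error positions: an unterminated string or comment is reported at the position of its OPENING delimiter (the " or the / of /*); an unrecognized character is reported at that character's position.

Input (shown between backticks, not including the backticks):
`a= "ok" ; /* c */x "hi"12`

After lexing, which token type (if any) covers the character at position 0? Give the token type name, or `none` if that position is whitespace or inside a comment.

pos=0: emit ID 'a' (now at pos=1)
pos=1: emit EQ '='
pos=3: enter STRING mode
pos=3: emit STR "ok" (now at pos=7)
pos=8: emit SEMI ';'
pos=10: enter COMMENT mode (saw '/*')
exit COMMENT mode (now at pos=17)
pos=17: emit ID 'x' (now at pos=18)
pos=19: enter STRING mode
pos=19: emit STR "hi" (now at pos=23)
pos=23: emit NUM '12' (now at pos=25)
DONE. 7 tokens: [ID, EQ, STR, SEMI, ID, STR, NUM]
Position 0: char is 'a' -> ID

Answer: ID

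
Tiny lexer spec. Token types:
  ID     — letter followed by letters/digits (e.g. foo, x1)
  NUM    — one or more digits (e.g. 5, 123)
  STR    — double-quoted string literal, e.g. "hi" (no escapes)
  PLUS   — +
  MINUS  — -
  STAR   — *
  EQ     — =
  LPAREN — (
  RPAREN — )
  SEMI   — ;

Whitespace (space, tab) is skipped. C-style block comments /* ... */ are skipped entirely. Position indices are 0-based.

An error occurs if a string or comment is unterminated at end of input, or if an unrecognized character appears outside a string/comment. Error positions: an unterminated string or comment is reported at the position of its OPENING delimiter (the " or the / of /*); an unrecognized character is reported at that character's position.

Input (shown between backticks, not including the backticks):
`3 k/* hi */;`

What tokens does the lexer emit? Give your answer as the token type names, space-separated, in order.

pos=0: emit NUM '3' (now at pos=1)
pos=2: emit ID 'k' (now at pos=3)
pos=3: enter COMMENT mode (saw '/*')
exit COMMENT mode (now at pos=11)
pos=11: emit SEMI ';'
DONE. 3 tokens: [NUM, ID, SEMI]

Answer: NUM ID SEMI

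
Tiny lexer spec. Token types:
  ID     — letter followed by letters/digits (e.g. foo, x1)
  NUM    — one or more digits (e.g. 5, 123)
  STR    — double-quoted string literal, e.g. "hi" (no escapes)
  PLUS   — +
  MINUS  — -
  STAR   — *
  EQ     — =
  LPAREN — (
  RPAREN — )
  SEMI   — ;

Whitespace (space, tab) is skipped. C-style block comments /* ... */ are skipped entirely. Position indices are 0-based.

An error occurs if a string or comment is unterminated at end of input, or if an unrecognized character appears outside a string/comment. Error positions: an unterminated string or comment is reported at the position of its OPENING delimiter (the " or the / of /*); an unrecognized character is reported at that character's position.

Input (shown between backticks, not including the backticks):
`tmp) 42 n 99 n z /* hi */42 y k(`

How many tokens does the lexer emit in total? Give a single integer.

pos=0: emit ID 'tmp' (now at pos=3)
pos=3: emit RPAREN ')'
pos=5: emit NUM '42' (now at pos=7)
pos=8: emit ID 'n' (now at pos=9)
pos=10: emit NUM '99' (now at pos=12)
pos=13: emit ID 'n' (now at pos=14)
pos=15: emit ID 'z' (now at pos=16)
pos=17: enter COMMENT mode (saw '/*')
exit COMMENT mode (now at pos=25)
pos=25: emit NUM '42' (now at pos=27)
pos=28: emit ID 'y' (now at pos=29)
pos=30: emit ID 'k' (now at pos=31)
pos=31: emit LPAREN '('
DONE. 11 tokens: [ID, RPAREN, NUM, ID, NUM, ID, ID, NUM, ID, ID, LPAREN]

Answer: 11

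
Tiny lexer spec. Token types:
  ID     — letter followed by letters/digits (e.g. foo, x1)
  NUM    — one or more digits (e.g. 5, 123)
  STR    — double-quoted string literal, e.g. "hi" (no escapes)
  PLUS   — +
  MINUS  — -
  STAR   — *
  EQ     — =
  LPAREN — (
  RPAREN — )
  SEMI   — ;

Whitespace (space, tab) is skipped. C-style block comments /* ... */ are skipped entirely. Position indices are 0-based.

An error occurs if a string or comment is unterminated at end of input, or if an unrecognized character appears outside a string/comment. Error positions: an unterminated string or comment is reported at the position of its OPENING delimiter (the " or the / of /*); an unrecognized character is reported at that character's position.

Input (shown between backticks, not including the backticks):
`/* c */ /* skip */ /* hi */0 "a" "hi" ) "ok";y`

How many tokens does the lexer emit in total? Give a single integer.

Answer: 7

Derivation:
pos=0: enter COMMENT mode (saw '/*')
exit COMMENT mode (now at pos=7)
pos=8: enter COMMENT mode (saw '/*')
exit COMMENT mode (now at pos=18)
pos=19: enter COMMENT mode (saw '/*')
exit COMMENT mode (now at pos=27)
pos=27: emit NUM '0' (now at pos=28)
pos=29: enter STRING mode
pos=29: emit STR "a" (now at pos=32)
pos=33: enter STRING mode
pos=33: emit STR "hi" (now at pos=37)
pos=38: emit RPAREN ')'
pos=40: enter STRING mode
pos=40: emit STR "ok" (now at pos=44)
pos=44: emit SEMI ';'
pos=45: emit ID 'y' (now at pos=46)
DONE. 7 tokens: [NUM, STR, STR, RPAREN, STR, SEMI, ID]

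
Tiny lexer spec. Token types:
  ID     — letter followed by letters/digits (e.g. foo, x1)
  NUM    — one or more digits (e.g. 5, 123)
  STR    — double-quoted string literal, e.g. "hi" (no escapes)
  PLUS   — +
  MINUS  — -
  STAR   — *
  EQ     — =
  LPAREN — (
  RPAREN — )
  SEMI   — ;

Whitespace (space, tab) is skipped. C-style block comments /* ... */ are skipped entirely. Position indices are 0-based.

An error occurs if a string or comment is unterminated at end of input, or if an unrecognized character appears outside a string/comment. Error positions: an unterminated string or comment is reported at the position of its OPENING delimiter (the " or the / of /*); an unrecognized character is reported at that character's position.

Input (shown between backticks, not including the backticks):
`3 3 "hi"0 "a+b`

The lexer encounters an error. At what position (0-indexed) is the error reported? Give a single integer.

Answer: 10

Derivation:
pos=0: emit NUM '3' (now at pos=1)
pos=2: emit NUM '3' (now at pos=3)
pos=4: enter STRING mode
pos=4: emit STR "hi" (now at pos=8)
pos=8: emit NUM '0' (now at pos=9)
pos=10: enter STRING mode
pos=10: ERROR — unterminated string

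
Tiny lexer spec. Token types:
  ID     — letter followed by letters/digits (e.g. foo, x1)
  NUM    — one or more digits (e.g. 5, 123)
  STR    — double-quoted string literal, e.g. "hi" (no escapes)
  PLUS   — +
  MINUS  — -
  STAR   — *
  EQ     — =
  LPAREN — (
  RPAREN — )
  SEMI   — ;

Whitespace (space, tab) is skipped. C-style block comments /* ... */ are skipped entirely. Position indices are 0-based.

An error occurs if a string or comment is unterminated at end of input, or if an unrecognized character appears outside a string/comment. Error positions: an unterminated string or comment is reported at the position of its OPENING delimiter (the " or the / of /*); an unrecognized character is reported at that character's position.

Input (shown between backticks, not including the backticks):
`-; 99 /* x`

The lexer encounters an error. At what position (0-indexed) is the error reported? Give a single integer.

Answer: 6

Derivation:
pos=0: emit MINUS '-'
pos=1: emit SEMI ';'
pos=3: emit NUM '99' (now at pos=5)
pos=6: enter COMMENT mode (saw '/*')
pos=6: ERROR — unterminated comment (reached EOF)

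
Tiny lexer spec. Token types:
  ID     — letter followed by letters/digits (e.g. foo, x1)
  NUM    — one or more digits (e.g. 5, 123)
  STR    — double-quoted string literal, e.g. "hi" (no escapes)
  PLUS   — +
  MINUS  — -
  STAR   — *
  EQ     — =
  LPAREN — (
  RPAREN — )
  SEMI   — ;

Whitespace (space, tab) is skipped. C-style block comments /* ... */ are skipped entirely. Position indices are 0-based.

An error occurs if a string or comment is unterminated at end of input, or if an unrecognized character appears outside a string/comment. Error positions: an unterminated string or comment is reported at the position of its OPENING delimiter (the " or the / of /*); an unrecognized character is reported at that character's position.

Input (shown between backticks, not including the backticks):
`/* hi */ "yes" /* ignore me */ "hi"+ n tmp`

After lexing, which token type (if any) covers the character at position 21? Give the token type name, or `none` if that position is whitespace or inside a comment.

pos=0: enter COMMENT mode (saw '/*')
exit COMMENT mode (now at pos=8)
pos=9: enter STRING mode
pos=9: emit STR "yes" (now at pos=14)
pos=15: enter COMMENT mode (saw '/*')
exit COMMENT mode (now at pos=30)
pos=31: enter STRING mode
pos=31: emit STR "hi" (now at pos=35)
pos=35: emit PLUS '+'
pos=37: emit ID 'n' (now at pos=38)
pos=39: emit ID 'tmp' (now at pos=42)
DONE. 5 tokens: [STR, STR, PLUS, ID, ID]
Position 21: char is 'o' -> none

Answer: none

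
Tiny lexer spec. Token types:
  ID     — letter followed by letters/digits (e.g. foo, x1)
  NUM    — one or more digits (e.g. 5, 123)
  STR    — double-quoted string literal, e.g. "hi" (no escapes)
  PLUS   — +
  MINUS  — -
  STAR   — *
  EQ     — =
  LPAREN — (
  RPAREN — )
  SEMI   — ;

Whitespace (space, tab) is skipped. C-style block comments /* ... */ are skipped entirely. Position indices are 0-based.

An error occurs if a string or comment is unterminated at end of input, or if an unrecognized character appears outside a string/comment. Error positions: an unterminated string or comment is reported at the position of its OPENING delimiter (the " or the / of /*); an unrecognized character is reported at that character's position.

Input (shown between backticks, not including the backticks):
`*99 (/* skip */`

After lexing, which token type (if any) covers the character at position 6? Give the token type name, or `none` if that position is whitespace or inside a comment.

Answer: none

Derivation:
pos=0: emit STAR '*'
pos=1: emit NUM '99' (now at pos=3)
pos=4: emit LPAREN '('
pos=5: enter COMMENT mode (saw '/*')
exit COMMENT mode (now at pos=15)
DONE. 3 tokens: [STAR, NUM, LPAREN]
Position 6: char is '*' -> none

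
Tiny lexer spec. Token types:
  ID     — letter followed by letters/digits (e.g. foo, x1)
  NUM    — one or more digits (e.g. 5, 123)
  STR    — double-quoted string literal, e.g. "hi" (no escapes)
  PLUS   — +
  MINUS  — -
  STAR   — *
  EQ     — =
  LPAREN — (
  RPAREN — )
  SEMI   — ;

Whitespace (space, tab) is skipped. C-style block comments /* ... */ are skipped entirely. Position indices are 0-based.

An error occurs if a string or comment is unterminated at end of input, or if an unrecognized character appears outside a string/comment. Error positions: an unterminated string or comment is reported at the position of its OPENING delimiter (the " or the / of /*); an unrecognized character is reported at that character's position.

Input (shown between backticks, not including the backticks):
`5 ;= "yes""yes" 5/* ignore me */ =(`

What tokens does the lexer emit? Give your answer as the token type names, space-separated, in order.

Answer: NUM SEMI EQ STR STR NUM EQ LPAREN

Derivation:
pos=0: emit NUM '5' (now at pos=1)
pos=2: emit SEMI ';'
pos=3: emit EQ '='
pos=5: enter STRING mode
pos=5: emit STR "yes" (now at pos=10)
pos=10: enter STRING mode
pos=10: emit STR "yes" (now at pos=15)
pos=16: emit NUM '5' (now at pos=17)
pos=17: enter COMMENT mode (saw '/*')
exit COMMENT mode (now at pos=32)
pos=33: emit EQ '='
pos=34: emit LPAREN '('
DONE. 8 tokens: [NUM, SEMI, EQ, STR, STR, NUM, EQ, LPAREN]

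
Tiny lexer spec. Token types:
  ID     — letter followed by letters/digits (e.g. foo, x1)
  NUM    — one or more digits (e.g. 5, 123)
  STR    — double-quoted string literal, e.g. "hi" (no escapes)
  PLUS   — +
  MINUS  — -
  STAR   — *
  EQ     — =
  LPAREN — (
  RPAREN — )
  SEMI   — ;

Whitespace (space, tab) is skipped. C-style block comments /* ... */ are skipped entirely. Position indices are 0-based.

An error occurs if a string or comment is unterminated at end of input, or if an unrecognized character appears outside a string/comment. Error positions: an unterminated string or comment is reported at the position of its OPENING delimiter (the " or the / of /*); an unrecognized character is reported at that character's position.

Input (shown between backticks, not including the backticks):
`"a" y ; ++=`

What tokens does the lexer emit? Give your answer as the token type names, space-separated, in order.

pos=0: enter STRING mode
pos=0: emit STR "a" (now at pos=3)
pos=4: emit ID 'y' (now at pos=5)
pos=6: emit SEMI ';'
pos=8: emit PLUS '+'
pos=9: emit PLUS '+'
pos=10: emit EQ '='
DONE. 6 tokens: [STR, ID, SEMI, PLUS, PLUS, EQ]

Answer: STR ID SEMI PLUS PLUS EQ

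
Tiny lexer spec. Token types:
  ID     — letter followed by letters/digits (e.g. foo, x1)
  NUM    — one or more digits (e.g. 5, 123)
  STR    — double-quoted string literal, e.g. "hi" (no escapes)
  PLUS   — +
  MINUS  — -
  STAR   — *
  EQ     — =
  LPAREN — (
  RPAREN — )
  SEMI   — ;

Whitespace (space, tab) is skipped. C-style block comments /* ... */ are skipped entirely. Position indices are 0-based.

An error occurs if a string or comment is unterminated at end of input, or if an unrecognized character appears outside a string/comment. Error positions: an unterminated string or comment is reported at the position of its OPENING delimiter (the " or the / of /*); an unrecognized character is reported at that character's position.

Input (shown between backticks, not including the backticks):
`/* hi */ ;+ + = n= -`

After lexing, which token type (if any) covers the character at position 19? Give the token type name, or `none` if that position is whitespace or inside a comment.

Answer: MINUS

Derivation:
pos=0: enter COMMENT mode (saw '/*')
exit COMMENT mode (now at pos=8)
pos=9: emit SEMI ';'
pos=10: emit PLUS '+'
pos=12: emit PLUS '+'
pos=14: emit EQ '='
pos=16: emit ID 'n' (now at pos=17)
pos=17: emit EQ '='
pos=19: emit MINUS '-'
DONE. 7 tokens: [SEMI, PLUS, PLUS, EQ, ID, EQ, MINUS]
Position 19: char is '-' -> MINUS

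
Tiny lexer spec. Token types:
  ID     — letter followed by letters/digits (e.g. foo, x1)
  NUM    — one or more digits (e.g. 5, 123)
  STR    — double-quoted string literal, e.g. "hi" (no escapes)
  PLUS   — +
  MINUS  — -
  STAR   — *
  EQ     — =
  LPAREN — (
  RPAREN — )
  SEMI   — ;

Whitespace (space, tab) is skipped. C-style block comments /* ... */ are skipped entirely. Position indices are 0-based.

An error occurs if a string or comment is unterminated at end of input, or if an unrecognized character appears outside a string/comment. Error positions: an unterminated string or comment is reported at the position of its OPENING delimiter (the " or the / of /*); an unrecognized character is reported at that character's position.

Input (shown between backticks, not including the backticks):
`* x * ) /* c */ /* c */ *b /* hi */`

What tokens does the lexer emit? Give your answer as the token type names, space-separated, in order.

pos=0: emit STAR '*'
pos=2: emit ID 'x' (now at pos=3)
pos=4: emit STAR '*'
pos=6: emit RPAREN ')'
pos=8: enter COMMENT mode (saw '/*')
exit COMMENT mode (now at pos=15)
pos=16: enter COMMENT mode (saw '/*')
exit COMMENT mode (now at pos=23)
pos=24: emit STAR '*'
pos=25: emit ID 'b' (now at pos=26)
pos=27: enter COMMENT mode (saw '/*')
exit COMMENT mode (now at pos=35)
DONE. 6 tokens: [STAR, ID, STAR, RPAREN, STAR, ID]

Answer: STAR ID STAR RPAREN STAR ID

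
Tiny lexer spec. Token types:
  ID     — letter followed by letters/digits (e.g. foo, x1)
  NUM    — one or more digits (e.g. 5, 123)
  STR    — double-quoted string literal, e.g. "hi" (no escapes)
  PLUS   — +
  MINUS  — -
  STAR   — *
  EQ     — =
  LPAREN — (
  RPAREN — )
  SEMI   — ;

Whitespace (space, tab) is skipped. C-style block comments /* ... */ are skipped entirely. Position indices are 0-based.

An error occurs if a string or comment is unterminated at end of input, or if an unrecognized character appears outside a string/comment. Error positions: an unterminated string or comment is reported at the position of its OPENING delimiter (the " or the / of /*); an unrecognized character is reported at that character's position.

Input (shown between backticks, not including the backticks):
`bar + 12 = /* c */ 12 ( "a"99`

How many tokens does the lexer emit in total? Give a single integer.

pos=0: emit ID 'bar' (now at pos=3)
pos=4: emit PLUS '+'
pos=6: emit NUM '12' (now at pos=8)
pos=9: emit EQ '='
pos=11: enter COMMENT mode (saw '/*')
exit COMMENT mode (now at pos=18)
pos=19: emit NUM '12' (now at pos=21)
pos=22: emit LPAREN '('
pos=24: enter STRING mode
pos=24: emit STR "a" (now at pos=27)
pos=27: emit NUM '99' (now at pos=29)
DONE. 8 tokens: [ID, PLUS, NUM, EQ, NUM, LPAREN, STR, NUM]

Answer: 8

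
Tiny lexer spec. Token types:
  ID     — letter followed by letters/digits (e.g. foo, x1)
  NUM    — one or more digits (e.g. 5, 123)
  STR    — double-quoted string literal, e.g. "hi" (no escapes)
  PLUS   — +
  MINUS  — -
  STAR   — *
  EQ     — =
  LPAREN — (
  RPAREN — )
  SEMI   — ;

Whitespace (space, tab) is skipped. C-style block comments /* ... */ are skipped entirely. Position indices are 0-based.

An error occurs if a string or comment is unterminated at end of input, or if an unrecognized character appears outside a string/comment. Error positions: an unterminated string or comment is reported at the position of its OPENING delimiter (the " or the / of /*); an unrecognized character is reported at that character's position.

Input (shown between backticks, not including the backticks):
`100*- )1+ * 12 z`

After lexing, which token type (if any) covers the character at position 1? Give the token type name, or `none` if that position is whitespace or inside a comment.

pos=0: emit NUM '100' (now at pos=3)
pos=3: emit STAR '*'
pos=4: emit MINUS '-'
pos=6: emit RPAREN ')'
pos=7: emit NUM '1' (now at pos=8)
pos=8: emit PLUS '+'
pos=10: emit STAR '*'
pos=12: emit NUM '12' (now at pos=14)
pos=15: emit ID 'z' (now at pos=16)
DONE. 9 tokens: [NUM, STAR, MINUS, RPAREN, NUM, PLUS, STAR, NUM, ID]
Position 1: char is '0' -> NUM

Answer: NUM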